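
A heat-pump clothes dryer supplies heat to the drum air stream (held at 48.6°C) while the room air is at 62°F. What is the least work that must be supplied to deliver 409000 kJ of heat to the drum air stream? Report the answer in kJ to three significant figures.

40600 kJ

In absolute terms T_C = 289.82 K and T_H = 321.75 K, so ΔT = 31.93 K.
The reversible limit is COP_HP = T_H/ΔT = 10.08, so W_min = Q_H/COP = Q_H·ΔT/T_H.
W_min = 409000 × 31.93/321.75 = 40590 kJ.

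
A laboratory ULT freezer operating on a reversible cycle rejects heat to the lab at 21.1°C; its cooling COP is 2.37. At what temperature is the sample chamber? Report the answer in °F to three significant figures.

-87.2 °F

For a Carnot refrigerator COP_R = T_C/(T_H − T_C), so T_C = COP·T_H/(1 + COP).
With T_H = 294.25 K, T_C = 2.37 × 294.25/3.370 = 206.94 K.
Converting, 206.94 K = -87.19°F.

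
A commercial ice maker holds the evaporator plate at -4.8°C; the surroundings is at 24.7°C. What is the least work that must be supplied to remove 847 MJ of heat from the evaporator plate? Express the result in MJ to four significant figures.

In absolute terms T_C = 268.35 K and T_H = 297.85 K, so ΔT = 29.50 K.
The reversible limit is COP_R = T_C/ΔT = 9.097, so W_min = Q_C/COP = Q_C·ΔT/T_C.
W_min = 847.0 × 29.50/268.35 = 93.11 MJ.

93.11 MJ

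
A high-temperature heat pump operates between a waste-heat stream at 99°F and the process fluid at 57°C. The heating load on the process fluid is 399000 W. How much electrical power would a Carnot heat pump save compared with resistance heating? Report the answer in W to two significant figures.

In absolute terms T_C = 310.37 K and T_H = 330.15 K, so ΔT = 19.78 K.
COP_Carnot = T_H/ΔT = 330.15/19.78 = 16.69.
Resistance heating needs Ẇ_res = Q̇_H = 399000 W; the reversible heat pump needs only Ẇ_hp = Q̇_H/COP = 23900 W.
Saving = 399000 − 23900 = 375100 W.

380000 W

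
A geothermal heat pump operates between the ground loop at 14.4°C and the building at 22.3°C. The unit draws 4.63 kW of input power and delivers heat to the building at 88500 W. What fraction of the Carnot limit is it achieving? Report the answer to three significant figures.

0.511

Converting, Q̇_H = 88500 W = 88.50 kW, so COP_actual = Q̇_H/Ẇ = 88.50/4.630 = 19.11.
In absolute terms T_C = 287.55 K and T_H = 295.45 K, so ΔT = 7.900 K.
COP_Carnot = T_H/ΔT = 295.45/7.900 = 37.40.
η_II = COP_actual/COP_Carnot = 19.11/37.40 = 0.5111.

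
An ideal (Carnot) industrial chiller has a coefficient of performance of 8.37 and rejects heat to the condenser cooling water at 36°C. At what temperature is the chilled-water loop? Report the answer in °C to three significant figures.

3.01 °C

For a Carnot refrigerator COP_R = T_C/(T_H − T_C), so T_C = COP·T_H/(1 + COP).
With T_H = 309.15 K, T_C = 8.37 × 309.15/9.370 = 276.16 K.
Converting, 276.16 K = 3.01°C.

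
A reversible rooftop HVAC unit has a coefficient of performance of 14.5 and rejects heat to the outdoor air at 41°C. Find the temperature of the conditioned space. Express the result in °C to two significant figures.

21 °C

For a Carnot refrigerator COP_R = T_C/(T_H − T_C), so T_C = COP·T_H/(1 + COP).
With T_H = 314.15 K, T_C = 14.5 × 314.15/15.50 = 293.88 K.
Converting, 293.88 K = 20.73°C.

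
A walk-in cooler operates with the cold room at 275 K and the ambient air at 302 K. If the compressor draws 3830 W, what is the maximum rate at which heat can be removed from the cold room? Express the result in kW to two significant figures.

39 kW

The reservoir spacing is ΔT = 302 − 275 = 27.00 K.
COP_Carnot = T_C/ΔT = 275.00/27.00 = 10.19.
Q̇_max = COP_Carnot × Ẇ = 10.19 × 3830 W = 39010 W = 39.01 kW.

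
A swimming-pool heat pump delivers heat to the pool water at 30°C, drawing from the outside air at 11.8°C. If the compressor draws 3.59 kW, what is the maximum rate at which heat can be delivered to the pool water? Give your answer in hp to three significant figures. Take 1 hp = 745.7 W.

80.2 hp

In absolute terms T_C = 284.95 K and T_H = 303.15 K, so ΔT = 18.20 K.
COP_Carnot = T_H/ΔT = 303.15/18.20 = 16.66.
Q̇_max = COP_Carnot × Ẇ = 16.66 × 3.590 kW = 59.80 kW = 80.19 hp.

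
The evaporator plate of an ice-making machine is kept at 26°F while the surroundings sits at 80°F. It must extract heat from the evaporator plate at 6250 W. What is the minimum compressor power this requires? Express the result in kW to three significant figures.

0.695 kW

In absolute terms T_C = 269.82 K and T_H = 299.82 K, so ΔT = 30.00 K.
COP_Carnot = T_C/ΔT = 269.82/30.00 = 8.994.
Ẇ_min = Q̇/COP_Carnot = 6250/8.994 = 694.9 W = 0.6949 kW.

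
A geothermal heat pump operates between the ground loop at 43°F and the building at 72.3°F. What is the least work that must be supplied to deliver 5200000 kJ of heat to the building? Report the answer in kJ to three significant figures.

In absolute terms T_C = 279.26 K and T_H = 295.54 K, so ΔT = 16.28 K.
The reversible limit is COP_HP = T_H/ΔT = 18.16, so W_min = Q_H/COP = Q_H·ΔT/T_H.
W_min = 5200000 × 16.28/295.54 = 286400 kJ.

286000 kJ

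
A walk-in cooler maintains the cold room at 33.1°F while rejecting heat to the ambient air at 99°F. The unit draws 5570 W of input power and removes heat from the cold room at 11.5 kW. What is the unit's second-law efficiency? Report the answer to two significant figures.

Converting, Q̇_C = 11.50 kW = 11500 W, so COP_actual = Q̇_C/Ẇ = 11500/5570 = 2.065.
In absolute terms T_C = 273.76 K and T_H = 310.37 K, so ΔT = 36.61 K.
COP_Carnot = T_C/ΔT = 273.76/36.61 = 7.478.
η_II = COP_actual/COP_Carnot = 2.065/7.478 = 0.2761.

0.28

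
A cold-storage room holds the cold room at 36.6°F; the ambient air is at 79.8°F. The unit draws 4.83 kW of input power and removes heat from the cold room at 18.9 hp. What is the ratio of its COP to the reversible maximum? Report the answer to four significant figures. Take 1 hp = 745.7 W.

0.2540

Converting, Q̇_C = 18.90 hp = 14.09 kW, so COP_actual = Q̇_C/Ẇ = 14.09/4.830 = 2.918.
In absolute terms T_C = 275.71 K and T_H = 299.71 K, so ΔT = 24.00 K.
COP_Carnot = T_C/ΔT = 275.71/24.00 = 11.49.
η_II = COP_actual/COP_Carnot = 2.918/11.49 = 0.2540.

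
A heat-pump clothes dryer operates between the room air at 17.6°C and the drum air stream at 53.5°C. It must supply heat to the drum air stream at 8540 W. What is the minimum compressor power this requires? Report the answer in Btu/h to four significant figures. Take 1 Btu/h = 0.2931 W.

3202 Btu/h

In absolute terms T_C = 290.75 K and T_H = 326.65 K, so ΔT = 35.90 K.
COP_Carnot = T_H/ΔT = 326.65/35.90 = 9.099.
Ẇ_min = Q̇/COP_Carnot = 8540/9.099 = 938.6 W = 3202 Btu/h.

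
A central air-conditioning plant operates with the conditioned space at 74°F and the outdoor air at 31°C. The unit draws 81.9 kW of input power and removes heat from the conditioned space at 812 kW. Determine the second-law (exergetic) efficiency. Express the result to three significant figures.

COP_actual = Q̇_C/Ẇ = 812.0/81.90 = 9.915.
In absolute terms T_C = 296.48 K and T_H = 304.15 K, so ΔT = 7.667 K.
COP_Carnot = T_C/ΔT = 296.48/7.667 = 38.67.
η_II = COP_actual/COP_Carnot = 9.915/38.67 = 0.2564.

0.256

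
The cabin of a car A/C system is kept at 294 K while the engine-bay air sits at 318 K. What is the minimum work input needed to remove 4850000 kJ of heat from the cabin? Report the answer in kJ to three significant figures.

The reservoir spacing is ΔT = 318 − 294 = 24.00 K.
The reversible limit is COP_R = T_C/ΔT = 12.25, so W_min = Q_C/COP = Q_C·ΔT/T_C.
W_min = 4850000 × 24.00/294.00 = 395900 kJ.

396000 kJ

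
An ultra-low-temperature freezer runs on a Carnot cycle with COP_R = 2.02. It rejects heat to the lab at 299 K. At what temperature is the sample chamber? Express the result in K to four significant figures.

200.0 K

For a Carnot refrigerator COP_R = T_C/(T_H − T_C), so T_C = COP·T_H/(1 + COP).
With T_H = 299.00 K, T_C = 2.02 × 299.00/3.020 = 199.99 K.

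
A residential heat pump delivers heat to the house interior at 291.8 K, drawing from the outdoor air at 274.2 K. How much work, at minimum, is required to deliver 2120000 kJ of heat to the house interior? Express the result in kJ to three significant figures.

128000 kJ

The reservoir spacing is ΔT = 291.8 − 274.2 = 17.60 K.
The reversible limit is COP_HP = T_H/ΔT = 16.58, so W_min = Q_H/COP = Q_H·ΔT/T_H.
W_min = 2120000 × 17.60/291.80 = 127900 kJ.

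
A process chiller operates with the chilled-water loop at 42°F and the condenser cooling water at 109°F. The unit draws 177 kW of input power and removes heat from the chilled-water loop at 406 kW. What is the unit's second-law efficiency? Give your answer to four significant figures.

COP_actual = Q̇_C/Ẇ = 406.0/177.0 = 2.294.
In absolute terms T_C = 278.71 K and T_H = 315.93 K, so ΔT = 37.22 K.
COP_Carnot = T_C/ΔT = 278.71/37.22 = 7.488.
η_II = COP_actual/COP_Carnot = 2.294/7.488 = 0.3063.

0.3063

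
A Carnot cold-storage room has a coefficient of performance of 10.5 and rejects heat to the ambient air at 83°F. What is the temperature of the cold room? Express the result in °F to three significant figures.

35.8 °F

For a Carnot refrigerator COP_R = T_C/(T_H − T_C), so T_C = COP·T_H/(1 + COP).
With T_H = 301.48 K, T_C = 10.5 × 301.48/11.50 = 275.27 K.
Converting, 275.27 K = 35.81°F.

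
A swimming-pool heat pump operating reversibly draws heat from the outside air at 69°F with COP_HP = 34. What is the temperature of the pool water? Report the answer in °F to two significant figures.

COP_HP = T_H/(T_H − T_C) rearranges to T_H = COP·T_C/(COP − 1).
With T_C = 293.71 K, T_H = 34 × 293.71/33.00 = 302.61 K.
Converting, 302.61 K = 85.02°F.

85 °F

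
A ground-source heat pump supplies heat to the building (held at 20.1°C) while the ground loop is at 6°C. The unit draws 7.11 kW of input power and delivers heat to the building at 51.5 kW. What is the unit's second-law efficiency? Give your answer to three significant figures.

0.348

COP_actual = Q̇_H/Ẇ = 51.50/7.110 = 7.243.
In absolute terms T_C = 279.15 K and T_H = 293.25 K, so ΔT = 14.10 K.
COP_Carnot = T_H/ΔT = 293.25/14.10 = 20.80.
η_II = COP_actual/COP_Carnot = 7.243/20.80 = 0.3483.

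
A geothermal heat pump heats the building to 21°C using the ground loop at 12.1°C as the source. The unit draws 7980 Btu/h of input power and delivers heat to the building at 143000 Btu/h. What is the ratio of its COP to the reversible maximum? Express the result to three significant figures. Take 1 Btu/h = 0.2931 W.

COP_actual = Q̇_H/Ẇ = 143000/7980 = 17.92.
In absolute terms T_C = 285.25 K and T_H = 294.15 K, so ΔT = 8.900 K.
COP_Carnot = T_H/ΔT = 294.15/8.900 = 33.05.
η_II = COP_actual/COP_Carnot = 17.92/33.05 = 0.5422.

0.542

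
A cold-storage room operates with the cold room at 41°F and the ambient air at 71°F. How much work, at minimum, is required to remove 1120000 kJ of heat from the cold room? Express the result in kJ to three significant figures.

In absolute terms T_C = 278.15 K and T_H = 294.82 K, so ΔT = 16.67 K.
The reversible limit is COP_R = T_C/ΔT = 16.69, so W_min = Q_C/COP = Q_C·ΔT/T_C.
W_min = 1120000 × 16.67/278.15 = 67110 kJ.

67100 kJ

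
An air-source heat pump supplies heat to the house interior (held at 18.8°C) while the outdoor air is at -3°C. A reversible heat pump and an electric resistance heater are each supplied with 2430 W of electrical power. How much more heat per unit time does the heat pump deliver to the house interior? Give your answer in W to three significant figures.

30100 W

In absolute terms T_C = 270.15 K and T_H = 291.95 K, so ΔT = 21.80 K.
COP_Carnot = T_H/ΔT = 291.95/21.80 = 13.39.
The heat pump delivers Q̇_H = COP × Ẇ = 32540 W; the resistance heater delivers Ẇ = 2430 W.
Extra = (COP − 1)·Ẇ = 30110 W.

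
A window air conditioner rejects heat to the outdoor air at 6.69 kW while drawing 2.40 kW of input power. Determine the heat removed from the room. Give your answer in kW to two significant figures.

For a cyclic device the first law requires Q̇_H = Q̇_C + Ẇ.
Q̇_C = Q̇_H − Ẇ = 4.290 kW.

4.3 kW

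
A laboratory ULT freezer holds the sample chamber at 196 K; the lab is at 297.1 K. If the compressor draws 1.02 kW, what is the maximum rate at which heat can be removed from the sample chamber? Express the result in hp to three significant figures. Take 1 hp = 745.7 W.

The reservoir spacing is ΔT = 297.1 − 196 = 101.1 K.
COP_Carnot = T_C/ΔT = 196.00/101.1 = 1.939.
Q̇_max = COP_Carnot × Ẇ = 1.939 × 1.020 kW = 1.977 kW = 2.652 hp.

2.65 hp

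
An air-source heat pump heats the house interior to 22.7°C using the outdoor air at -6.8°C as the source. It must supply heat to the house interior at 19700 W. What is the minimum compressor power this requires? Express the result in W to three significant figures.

In absolute terms T_C = 266.35 K and T_H = 295.85 K, so ΔT = 29.50 K.
COP_Carnot = T_H/ΔT = 295.85/29.50 = 10.03.
Ẇ_min = Q̇/COP_Carnot = 19700/10.03 = 1964 W.

1960 W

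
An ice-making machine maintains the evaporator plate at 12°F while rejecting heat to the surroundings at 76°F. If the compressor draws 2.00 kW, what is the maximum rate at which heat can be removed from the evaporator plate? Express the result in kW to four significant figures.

In absolute terms T_C = 262.04 K and T_H = 297.59 K, so ΔT = 35.56 K.
COP_Carnot = T_C/ΔT = 262.04/35.56 = 7.370.
Q̇_max = COP_Carnot × Ẇ = 7.370 × 2.000 kW = 14.74 kW.

14.74 kW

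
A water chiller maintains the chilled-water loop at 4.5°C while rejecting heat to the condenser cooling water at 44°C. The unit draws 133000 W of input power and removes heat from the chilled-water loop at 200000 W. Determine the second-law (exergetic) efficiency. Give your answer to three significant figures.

0.214

COP_actual = Q̇_C/Ẇ = 200000/133000 = 1.504.
In absolute terms T_C = 277.65 K and T_H = 317.15 K, so ΔT = 39.50 K.
COP_Carnot = T_C/ΔT = 277.65/39.50 = 7.029.
η_II = COP_actual/COP_Carnot = 1.504/7.029 = 0.2139.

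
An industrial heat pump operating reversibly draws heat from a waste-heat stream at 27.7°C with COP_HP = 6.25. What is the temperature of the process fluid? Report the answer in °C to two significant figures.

85 °C

COP_HP = T_H/(T_H − T_C) rearranges to T_H = COP·T_C/(COP − 1).
With T_C = 300.85 K, T_H = 6.25 × 300.85/5.250 = 358.15 K.
Converting, 358.15 K = 85.00°C.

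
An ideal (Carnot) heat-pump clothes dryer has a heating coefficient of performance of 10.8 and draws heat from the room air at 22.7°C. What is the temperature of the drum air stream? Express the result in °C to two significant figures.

COP_HP = T_H/(T_H − T_C) rearranges to T_H = COP·T_C/(COP − 1).
With T_C = 295.85 K, T_H = 10.8 × 295.85/9.800 = 326.04 K.
Converting, 326.04 K = 52.89°C.

53 °C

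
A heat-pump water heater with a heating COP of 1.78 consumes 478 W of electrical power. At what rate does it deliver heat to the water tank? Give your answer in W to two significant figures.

850 W

Q̇_H = COP_HP × Ẇ = 1.78 × 478.0 = 850.8 W.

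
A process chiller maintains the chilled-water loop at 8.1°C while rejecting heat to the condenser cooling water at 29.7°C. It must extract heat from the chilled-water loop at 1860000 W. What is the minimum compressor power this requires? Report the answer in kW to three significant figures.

143 kW

In absolute terms T_C = 281.25 K and T_H = 302.85 K, so ΔT = 21.60 K.
COP_Carnot = T_C/ΔT = 281.25/21.60 = 13.02.
Ẇ_min = Q̇/COP_Carnot = 1860000/13.02 = 142800 W = 142.8 kW.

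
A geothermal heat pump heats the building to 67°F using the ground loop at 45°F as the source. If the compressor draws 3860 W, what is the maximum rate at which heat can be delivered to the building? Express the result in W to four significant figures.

In absolute terms T_C = 280.37 K and T_H = 292.59 K, so ΔT = 12.22 K.
COP_Carnot = T_H/ΔT = 292.59/12.22 = 23.94.
Q̇_max = COP_Carnot × Ẇ = 23.94 × 3860 W = 92410 W.

92410 W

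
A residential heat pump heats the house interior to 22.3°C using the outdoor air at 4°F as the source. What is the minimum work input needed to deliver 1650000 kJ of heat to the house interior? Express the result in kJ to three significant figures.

211000 kJ

In absolute terms T_C = 257.59 K and T_H = 295.45 K, so ΔT = 37.86 K.
The reversible limit is COP_HP = T_H/ΔT = 7.805, so W_min = Q_H/COP = Q_H·ΔT/T_H.
W_min = 1650000 × 37.86/295.45 = 211400 kJ.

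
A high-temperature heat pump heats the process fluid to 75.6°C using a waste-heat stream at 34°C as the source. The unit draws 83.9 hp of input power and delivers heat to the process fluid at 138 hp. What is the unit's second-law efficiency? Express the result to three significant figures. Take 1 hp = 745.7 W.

0.196

COP_actual = Q̇_H/Ẇ = 138.0/83.90 = 1.645.
In absolute terms T_C = 307.15 K and T_H = 348.75 K, so ΔT = 41.60 K.
COP_Carnot = T_H/ΔT = 348.75/41.60 = 8.383.
η_II = COP_actual/COP_Carnot = 1.645/8.383 = 0.1962.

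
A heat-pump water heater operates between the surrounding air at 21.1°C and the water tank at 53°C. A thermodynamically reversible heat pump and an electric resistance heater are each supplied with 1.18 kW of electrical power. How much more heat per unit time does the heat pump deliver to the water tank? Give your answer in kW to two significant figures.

11 kW

In absolute terms T_C = 294.25 K and T_H = 326.15 K, so ΔT = 31.90 K.
COP_Carnot = T_H/ΔT = 326.15/31.90 = 10.22.
The heat pump delivers Q̇_H = COP × Ẇ = 12.06 kW; the resistance heater delivers Ẇ = 1.180 kW.
Extra = (COP − 1)·Ẇ = 10.88 kW.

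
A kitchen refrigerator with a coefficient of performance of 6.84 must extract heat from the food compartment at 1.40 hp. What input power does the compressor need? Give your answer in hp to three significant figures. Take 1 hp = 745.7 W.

0.205 hp

Ẇ = Q̇_C/COP = 1.400/6.84 = 0.2047 hp.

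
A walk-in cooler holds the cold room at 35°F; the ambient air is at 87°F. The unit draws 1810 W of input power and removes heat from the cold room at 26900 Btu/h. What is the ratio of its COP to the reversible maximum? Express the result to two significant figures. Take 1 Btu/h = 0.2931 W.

Converting, Q̇_C = 26900 Btu/h = 7884 W, so COP_actual = Q̇_C/Ẇ = 7884/1810 = 4.356.
In absolute terms T_C = 274.82 K and T_H = 303.71 K, so ΔT = 28.89 K.
COP_Carnot = T_C/ΔT = 274.82/28.89 = 9.513.
η_II = COP_actual/COP_Carnot = 4.356/9.513 = 0.4579.

0.46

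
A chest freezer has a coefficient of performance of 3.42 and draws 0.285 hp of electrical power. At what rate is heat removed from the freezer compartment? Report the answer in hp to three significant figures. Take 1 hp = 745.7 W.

Q̇_C = COP × Ẇ = 3.42 × 0.2850 = 0.9747 hp.

0.975 hp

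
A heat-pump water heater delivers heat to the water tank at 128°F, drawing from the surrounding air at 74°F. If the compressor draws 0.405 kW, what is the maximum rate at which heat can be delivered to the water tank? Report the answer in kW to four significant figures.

In absolute terms T_C = 296.48 K and T_H = 326.48 K, so ΔT = 30.00 K.
COP_Carnot = T_H/ΔT = 326.48/30.00 = 10.88.
Q̇_max = COP_Carnot × Ẇ = 10.88 × 0.4050 kW = 4.408 kW.

4.408 kW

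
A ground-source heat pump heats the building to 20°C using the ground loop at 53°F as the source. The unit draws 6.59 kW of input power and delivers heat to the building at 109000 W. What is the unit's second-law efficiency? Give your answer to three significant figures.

Converting, Q̇_H = 109000 W = 109.0 kW, so COP_actual = Q̇_H/Ẇ = 109.0/6.590 = 16.54.
In absolute terms T_C = 284.82 K and T_H = 293.15 K, so ΔT = 8.333 K.
COP_Carnot = T_H/ΔT = 293.15/8.333 = 35.18.
η_II = COP_actual/COP_Carnot = 16.54/35.18 = 0.4702.

0.470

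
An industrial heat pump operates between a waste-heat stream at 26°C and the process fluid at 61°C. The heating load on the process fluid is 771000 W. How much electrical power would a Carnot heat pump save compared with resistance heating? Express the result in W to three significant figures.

In absolute terms T_C = 299.15 K and T_H = 334.15 K, so ΔT = 35.00 K.
COP_Carnot = T_H/ΔT = 334.15/35.00 = 9.547.
Resistance heating needs Ẇ_res = Q̇_H = 771000 W; the reversible heat pump needs only Ẇ_hp = Q̇_H/COP = 80760 W.
Saving = 771000 − 80760 = 690200 W.

690000 W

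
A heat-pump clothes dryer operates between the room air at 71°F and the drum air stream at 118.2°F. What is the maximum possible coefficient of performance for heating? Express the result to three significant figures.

12.2

In absolute terms T_C = 294.82 K and T_H = 321.04 K, so ΔT = 26.22 K.
For a reversible cycle, COP_Carnot = T_H/ΔT = 321.04/26.22 = 12.24.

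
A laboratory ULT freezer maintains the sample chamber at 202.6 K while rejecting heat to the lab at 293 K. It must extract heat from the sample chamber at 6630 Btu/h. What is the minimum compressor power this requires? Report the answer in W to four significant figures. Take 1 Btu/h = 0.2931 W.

The reservoir spacing is ΔT = 293 − 202.6 = 90.40 K.
COP_Carnot = T_C/ΔT = 202.60/90.40 = 2.241.
Ẇ_min = Q̇/COP_Carnot = 6630/2.241 = 2958 Btu/h = 867.1 W.

867.1 W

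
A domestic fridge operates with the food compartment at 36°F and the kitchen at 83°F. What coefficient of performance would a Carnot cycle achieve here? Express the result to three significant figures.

In absolute terms T_C = 275.37 K and T_H = 301.48 K, so ΔT = 26.11 K.
For a reversible cycle, COP_Carnot = T_C/ΔT = 275.37/26.11 = 10.55.

10.5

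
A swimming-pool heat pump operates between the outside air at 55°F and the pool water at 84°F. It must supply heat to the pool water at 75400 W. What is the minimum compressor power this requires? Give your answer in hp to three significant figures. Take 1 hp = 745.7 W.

5.39 hp

In absolute terms T_C = 285.93 K and T_H = 302.04 K, so ΔT = 16.11 K.
COP_Carnot = T_H/ΔT = 302.04/16.11 = 18.75.
Ẇ_min = Q̇/COP_Carnot = 75400/18.75 = 4022 W = 5.393 hp.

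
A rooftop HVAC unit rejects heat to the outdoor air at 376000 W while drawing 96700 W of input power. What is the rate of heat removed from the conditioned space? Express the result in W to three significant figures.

279000 W

For a cyclic device the first law requires Q̇_H = Q̇_C + Ẇ.
Q̇_C = Q̇_H − Ẇ = 279300 W.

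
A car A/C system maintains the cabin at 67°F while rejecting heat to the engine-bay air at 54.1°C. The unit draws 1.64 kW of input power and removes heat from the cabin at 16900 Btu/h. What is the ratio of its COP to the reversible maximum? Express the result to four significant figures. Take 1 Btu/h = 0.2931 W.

0.3577

Converting, Q̇_C = 16900 Btu/h = 4.953 kW, so COP_actual = Q̇_C/Ẇ = 4.953/1.640 = 3.020.
In absolute terms T_C = 292.59 K and T_H = 327.25 K, so ΔT = 34.66 K.
COP_Carnot = T_C/ΔT = 292.59/34.66 = 8.443.
η_II = COP_actual/COP_Carnot = 3.020/8.443 = 0.3577.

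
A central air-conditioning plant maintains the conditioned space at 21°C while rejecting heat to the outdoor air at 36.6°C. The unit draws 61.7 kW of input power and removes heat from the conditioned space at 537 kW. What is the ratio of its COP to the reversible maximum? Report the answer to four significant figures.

0.4616

COP_actual = Q̇_C/Ẇ = 537.0/61.70 = 8.703.
In absolute terms T_C = 294.15 K and T_H = 309.75 K, so ΔT = 15.60 K.
COP_Carnot = T_C/ΔT = 294.15/15.60 = 18.86.
η_II = COP_actual/COP_Carnot = 8.703/18.86 = 0.4616.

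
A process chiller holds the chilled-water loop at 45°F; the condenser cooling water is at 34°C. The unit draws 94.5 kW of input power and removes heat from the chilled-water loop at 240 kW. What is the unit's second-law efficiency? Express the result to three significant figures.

0.243

COP_actual = Q̇_C/Ẇ = 240.0/94.50 = 2.540.
In absolute terms T_C = 280.37 K and T_H = 307.15 K, so ΔT = 26.78 K.
COP_Carnot = T_C/ΔT = 280.37/26.78 = 10.47.
η_II = COP_actual/COP_Carnot = 2.540/10.47 = 0.2426.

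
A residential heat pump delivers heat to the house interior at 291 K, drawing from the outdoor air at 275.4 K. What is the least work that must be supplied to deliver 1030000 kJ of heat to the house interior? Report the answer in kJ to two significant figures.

55000 kJ

The reservoir spacing is ΔT = 291 − 275.4 = 15.60 K.
The reversible limit is COP_HP = T_H/ΔT = 18.65, so W_min = Q_H/COP = Q_H·ΔT/T_H.
W_min = 1030000 × 15.60/291.00 = 55220 kJ.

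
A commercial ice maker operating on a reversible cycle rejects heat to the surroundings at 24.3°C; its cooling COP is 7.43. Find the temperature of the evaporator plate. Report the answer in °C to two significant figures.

For a Carnot refrigerator COP_R = T_C/(T_H − T_C), so T_C = COP·T_H/(1 + COP).
With T_H = 297.45 K, T_C = 7.43 × 297.45/8.430 = 262.17 K.
Converting, 262.17 K = -10.98°C.

-11 °C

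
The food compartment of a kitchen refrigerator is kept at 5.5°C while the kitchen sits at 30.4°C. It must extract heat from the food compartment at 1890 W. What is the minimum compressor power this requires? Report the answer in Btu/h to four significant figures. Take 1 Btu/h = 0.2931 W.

576.2 Btu/h

In absolute terms T_C = 278.65 K and T_H = 303.55 K, so ΔT = 24.90 K.
COP_Carnot = T_C/ΔT = 278.65/24.90 = 11.19.
Ẇ_min = Q̇/COP_Carnot = 1890/11.19 = 168.9 W = 576.2 Btu/h.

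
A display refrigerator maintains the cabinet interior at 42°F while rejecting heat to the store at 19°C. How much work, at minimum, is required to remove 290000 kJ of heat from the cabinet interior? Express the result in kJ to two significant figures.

In absolute terms T_C = 278.71 K and T_H = 292.15 K, so ΔT = 13.44 K.
The reversible limit is COP_R = T_C/ΔT = 20.73, so W_min = Q_C/COP = Q_C·ΔT/T_C.
W_min = 290000 × 13.44/278.71 = 13990 kJ.

14000 kJ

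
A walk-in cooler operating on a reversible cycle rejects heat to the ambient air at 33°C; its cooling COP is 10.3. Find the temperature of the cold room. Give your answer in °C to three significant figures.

For a Carnot refrigerator COP_R = T_C/(T_H − T_C), so T_C = COP·T_H/(1 + COP).
With T_H = 306.15 K, T_C = 10.3 × 306.15/11.30 = 279.06 K.
Converting, 279.06 K = 5.91°C.

5.91 °C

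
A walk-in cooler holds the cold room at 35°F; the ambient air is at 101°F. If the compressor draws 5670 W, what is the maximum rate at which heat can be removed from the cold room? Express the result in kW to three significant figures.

In absolute terms T_C = 274.82 K and T_H = 311.48 K, so ΔT = 36.67 K.
COP_Carnot = T_C/ΔT = 274.82/36.67 = 7.495.
Q̇_max = COP_Carnot × Ẇ = 7.495 × 5670 W = 42500 W = 42.50 kW.

42.5 kW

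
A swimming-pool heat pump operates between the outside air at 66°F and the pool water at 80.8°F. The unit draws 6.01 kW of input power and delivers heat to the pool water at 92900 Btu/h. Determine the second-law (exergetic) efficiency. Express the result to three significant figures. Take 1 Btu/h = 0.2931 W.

0.124

Converting, Q̇_H = 92900 Btu/h = 27.23 kW, so COP_actual = Q̇_H/Ẇ = 27.23/6.010 = 4.531.
In absolute terms T_C = 292.04 K and T_H = 300.26 K, so ΔT = 8.222 K.
COP_Carnot = T_H/ΔT = 300.26/8.222 = 36.52.
η_II = COP_actual/COP_Carnot = 4.531/36.52 = 0.1241.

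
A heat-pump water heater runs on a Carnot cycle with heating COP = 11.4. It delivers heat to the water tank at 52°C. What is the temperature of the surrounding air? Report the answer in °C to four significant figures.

23.48 °C

COP_HP = T_H/(T_H − T_C) gives T_H − T_C = T_H/COP.
With T_H = 325.15 K, T_C = 325.15 × (1 − 1/11.4) = 296.63 K.
Converting, 296.63 K = 23.48°C.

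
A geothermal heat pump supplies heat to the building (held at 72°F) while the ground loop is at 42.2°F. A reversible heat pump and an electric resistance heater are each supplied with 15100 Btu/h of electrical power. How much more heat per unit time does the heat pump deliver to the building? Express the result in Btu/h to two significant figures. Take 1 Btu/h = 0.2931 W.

In absolute terms T_C = 278.82 K and T_H = 295.37 K, so ΔT = 16.56 K.
COP_Carnot = T_H/ΔT = 295.37/16.56 = 17.84.
The heat pump delivers Q̇_H = COP × Ẇ = 269400 Btu/h; the resistance heater delivers Ẇ = 15100 Btu/h.
Extra = (COP − 1)·Ẇ = 254300 Btu/h.

250000 Btu/h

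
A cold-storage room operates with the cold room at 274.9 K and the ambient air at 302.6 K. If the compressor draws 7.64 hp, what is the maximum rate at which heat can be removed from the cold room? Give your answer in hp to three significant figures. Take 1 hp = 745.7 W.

75.8 hp

The reservoir spacing is ΔT = 302.6 − 274.9 = 27.70 K.
COP_Carnot = T_C/ΔT = 274.90/27.70 = 9.924.
Q̇_max = COP_Carnot × Ẇ = 9.924 × 7.640 hp = 75.82 hp.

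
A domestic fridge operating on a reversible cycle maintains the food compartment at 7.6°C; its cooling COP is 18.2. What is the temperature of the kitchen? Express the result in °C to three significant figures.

COP_R = T_C/(T_H − T_C) gives T_H − T_C = T_C/COP.
With T_C = 280.75 K, T_H = 280.75 × (1 + 1/18.2) = 296.18 K.
Converting, 296.18 K = 23.03°C.

23.0 °C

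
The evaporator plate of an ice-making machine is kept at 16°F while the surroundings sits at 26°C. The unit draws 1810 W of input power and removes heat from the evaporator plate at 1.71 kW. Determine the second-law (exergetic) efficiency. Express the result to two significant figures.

0.12

Converting, Q̇_C = 1.710 kW = 1710 W, so COP_actual = Q̇_C/Ẇ = 1710/1810 = 0.9448.
In absolute terms T_C = 264.26 K and T_H = 299.15 K, so ΔT = 34.89 K.
COP_Carnot = T_C/ΔT = 264.26/34.89 = 7.574.
η_II = COP_actual/COP_Carnot = 0.9448/7.574 = 0.1247.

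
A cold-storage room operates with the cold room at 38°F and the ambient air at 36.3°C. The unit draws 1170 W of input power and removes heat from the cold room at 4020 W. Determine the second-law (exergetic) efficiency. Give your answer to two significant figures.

0.41

COP_actual = Q̇_C/Ẇ = 4020/1170 = 3.436.
In absolute terms T_C = 276.48 K and T_H = 309.45 K, so ΔT = 32.97 K.
COP_Carnot = T_C/ΔT = 276.48/32.97 = 8.387.
η_II = COP_actual/COP_Carnot = 3.436/8.387 = 0.4097.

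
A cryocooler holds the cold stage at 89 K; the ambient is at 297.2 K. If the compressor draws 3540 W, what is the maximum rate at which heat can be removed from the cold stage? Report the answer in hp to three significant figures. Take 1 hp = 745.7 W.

The reservoir spacing is ΔT = 297.2 − 89 = 208.2 K.
COP_Carnot = T_C/ΔT = 89.00/208.2 = 0.4275.
Q̇_max = COP_Carnot × Ẇ = 0.4275 × 3540 W = 1513 W = 2.029 hp.

2.03 hp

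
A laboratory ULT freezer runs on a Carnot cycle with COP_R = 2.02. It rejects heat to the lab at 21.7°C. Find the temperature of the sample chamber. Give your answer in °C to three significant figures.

For a Carnot refrigerator COP_R = T_C/(T_H − T_C), so T_C = COP·T_H/(1 + COP).
With T_H = 294.85 K, T_C = 2.02 × 294.85/3.020 = 197.22 K.
Converting, 197.22 K = -75.93°C.

-75.9 °C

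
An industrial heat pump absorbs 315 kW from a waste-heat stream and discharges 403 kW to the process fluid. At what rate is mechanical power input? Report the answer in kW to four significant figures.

For a cyclic device the first law requires Q̇_H = Q̇_C + Ẇ.
Ẇ = Q̇_H − Q̇_C = 88.00 kW.

88.00 kW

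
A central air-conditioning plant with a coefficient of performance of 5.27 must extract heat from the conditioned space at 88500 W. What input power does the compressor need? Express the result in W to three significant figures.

16800 W

Ẇ = Q̇_C/COP = 88500/5.27 = 16790 W.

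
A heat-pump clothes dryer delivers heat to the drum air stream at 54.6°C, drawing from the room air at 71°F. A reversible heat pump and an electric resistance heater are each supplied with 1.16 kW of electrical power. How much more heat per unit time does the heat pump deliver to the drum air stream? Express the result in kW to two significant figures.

In absolute terms T_C = 294.82 K and T_H = 327.75 K, so ΔT = 32.93 K.
COP_Carnot = T_H/ΔT = 327.75/32.93 = 9.952.
The heat pump delivers Q̇_H = COP × Ẇ = 11.54 kW; the resistance heater delivers Ẇ = 1.160 kW.
Extra = (COP − 1)·Ẇ = 10.38 kW.

10 kW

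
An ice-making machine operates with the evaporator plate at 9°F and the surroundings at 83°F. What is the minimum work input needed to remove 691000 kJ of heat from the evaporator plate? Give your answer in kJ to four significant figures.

109100 kJ

In absolute terms T_C = 260.37 K and T_H = 301.48 K, so ΔT = 41.11 K.
The reversible limit is COP_R = T_C/ΔT = 6.333, so W_min = Q_C/COP = Q_C·ΔT/T_C.
W_min = 691000 × 41.11/260.37 = 109100 kJ.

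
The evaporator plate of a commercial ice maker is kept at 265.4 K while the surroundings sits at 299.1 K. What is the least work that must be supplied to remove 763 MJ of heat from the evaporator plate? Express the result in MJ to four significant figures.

96.88 MJ

The reservoir spacing is ΔT = 299.1 − 265.4 = 33.70 K.
The reversible limit is COP_R = T_C/ΔT = 7.875, so W_min = Q_C/COP = Q_C·ΔT/T_C.
W_min = 763.0 × 33.70/265.40 = 96.88 MJ.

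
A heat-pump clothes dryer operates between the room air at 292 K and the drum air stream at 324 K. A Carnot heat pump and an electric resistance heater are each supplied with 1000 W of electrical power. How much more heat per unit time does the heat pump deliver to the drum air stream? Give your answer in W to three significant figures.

9130 W

The reservoir spacing is ΔT = 324 − 292 = 32.00 K.
COP_Carnot = T_H/ΔT = 324.00/32.00 = 10.13.
The heat pump delivers Q̇_H = COP × Ẇ = 10130 W; the resistance heater delivers Ẇ = 1000 W.
Extra = (COP − 1)·Ẇ = 9125 W.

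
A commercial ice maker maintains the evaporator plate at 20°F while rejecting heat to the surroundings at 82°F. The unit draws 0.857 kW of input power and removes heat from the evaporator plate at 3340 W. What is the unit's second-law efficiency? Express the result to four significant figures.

0.5037

Converting, Q̇_C = 3340 W = 3.340 kW, so COP_actual = Q̇_C/Ẇ = 3.340/0.8570 = 3.897.
In absolute terms T_C = 266.48 K and T_H = 300.93 K, so ΔT = 34.44 K.
COP_Carnot = T_C/ΔT = 266.48/34.44 = 7.737.
η_II = COP_actual/COP_Carnot = 3.897/7.737 = 0.5037.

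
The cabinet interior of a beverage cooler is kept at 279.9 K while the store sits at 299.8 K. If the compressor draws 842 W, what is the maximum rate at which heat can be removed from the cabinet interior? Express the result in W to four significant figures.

11840 W

The reservoir spacing is ΔT = 299.8 − 279.9 = 19.90 K.
COP_Carnot = T_C/ΔT = 279.90/19.90 = 14.07.
Q̇_max = COP_Carnot × Ẇ = 14.07 × 842.0 W = 11840 W.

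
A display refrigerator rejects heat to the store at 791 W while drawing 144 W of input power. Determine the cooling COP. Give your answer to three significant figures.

4.49

The first law gives Q̇_H = Q̇_C + Ẇ, so the three rates are Q̇_C = 647.0, Q̇_H = 791.0, Ẇ = 144.0 W.
COP_R = Q̇_C/Ẇ = 647.0/144.0 = 4.493.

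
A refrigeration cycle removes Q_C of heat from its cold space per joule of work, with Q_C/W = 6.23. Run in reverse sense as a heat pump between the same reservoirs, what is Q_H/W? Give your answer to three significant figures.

7.23

The first law on one cycle gives Q_H = Q_C + W, so Q_H/W = Q_C/W + 1.
COP_HP = COP_R + 1 = 6.23 + 1 = 7.23.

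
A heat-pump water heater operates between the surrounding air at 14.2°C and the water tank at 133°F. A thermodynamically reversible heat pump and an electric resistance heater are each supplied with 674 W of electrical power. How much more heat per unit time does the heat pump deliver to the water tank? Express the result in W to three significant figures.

In absolute terms T_C = 287.35 K and T_H = 329.26 K, so ΔT = 41.91 K.
COP_Carnot = T_H/ΔT = 329.26/41.91 = 7.856.
The heat pump delivers Q̇_H = COP × Ẇ = 5295 W; the resistance heater delivers Ẇ = 674.0 W.
Extra = (COP − 1)·Ẇ = 4621 W.

4620 W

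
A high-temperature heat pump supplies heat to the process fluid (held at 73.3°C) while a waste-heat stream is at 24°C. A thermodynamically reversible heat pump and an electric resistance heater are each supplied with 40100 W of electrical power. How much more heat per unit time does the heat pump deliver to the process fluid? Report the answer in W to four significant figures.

In absolute terms T_C = 297.15 K and T_H = 346.45 K, so ΔT = 49.30 K.
COP_Carnot = T_H/ΔT = 346.45/49.30 = 7.027.
The heat pump delivers Q̇_H = COP × Ẇ = 281800 W; the resistance heater delivers Ẇ = 40100 W.
Extra = (COP − 1)·Ẇ = 241700 W.

241700 W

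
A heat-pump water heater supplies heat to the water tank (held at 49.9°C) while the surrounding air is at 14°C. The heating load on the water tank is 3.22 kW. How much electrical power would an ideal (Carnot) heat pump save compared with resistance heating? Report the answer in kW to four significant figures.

2.862 kW

In absolute terms T_C = 287.15 K and T_H = 323.05 K, so ΔT = 35.90 K.
COP_Carnot = T_H/ΔT = 323.05/35.90 = 8.999.
Resistance heating needs Ẇ_res = Q̇_H = 3.220 kW; the reversible heat pump needs only Ẇ_hp = Q̇_H/COP = 0.3578 kW.
Saving = 3.220 − 0.3578 = 2.862 kW.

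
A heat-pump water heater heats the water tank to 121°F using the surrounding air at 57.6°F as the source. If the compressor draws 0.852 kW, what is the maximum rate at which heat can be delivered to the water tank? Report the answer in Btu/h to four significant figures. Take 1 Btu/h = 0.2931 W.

In absolute terms T_C = 287.37 K and T_H = 322.59 K, so ΔT = 35.22 K.
COP_Carnot = T_H/ΔT = 322.59/35.22 = 9.159.
Q̇_max = COP_Carnot × Ẇ = 9.159 × 0.8520 kW = 7.803 kW = 26620 Btu/h.

26620 Btu/h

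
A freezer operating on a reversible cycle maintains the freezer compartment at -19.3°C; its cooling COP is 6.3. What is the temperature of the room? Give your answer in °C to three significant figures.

COP_R = T_C/(T_H − T_C) gives T_H − T_C = T_C/COP.
With T_C = 253.85 K, T_H = 253.85 × (1 + 1/6.3) = 294.14 K.
Converting, 294.14 K = 20.99°C.

21.0 °C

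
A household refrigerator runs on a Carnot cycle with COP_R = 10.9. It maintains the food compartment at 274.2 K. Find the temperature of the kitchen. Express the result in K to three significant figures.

COP_R = T_C/(T_H − T_C) gives T_H − T_C = T_C/COP.
With T_C = 274.20 K, T_H = 274.20 × (1 + 1/10.9) = 299.36 K.

299 K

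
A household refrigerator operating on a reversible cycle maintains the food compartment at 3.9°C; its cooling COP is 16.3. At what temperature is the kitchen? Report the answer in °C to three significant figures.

20.9 °C

COP_R = T_C/(T_H − T_C) gives T_H − T_C = T_C/COP.
With T_C = 277.05 K, T_H = 277.05 × (1 + 1/16.3) = 294.05 K.
Converting, 294.05 K = 20.90°C.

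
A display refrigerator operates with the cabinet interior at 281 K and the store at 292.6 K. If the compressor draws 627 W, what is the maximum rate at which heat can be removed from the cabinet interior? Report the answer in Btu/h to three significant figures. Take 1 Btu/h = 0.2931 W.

The reservoir spacing is ΔT = 292.6 − 281 = 11.60 K.
COP_Carnot = T_C/ΔT = 281.00/11.60 = 24.22.
Q̇_max = COP_Carnot × Ẇ = 24.22 × 627.0 W = 15190 W = 51820 Btu/h.

51800 Btu/h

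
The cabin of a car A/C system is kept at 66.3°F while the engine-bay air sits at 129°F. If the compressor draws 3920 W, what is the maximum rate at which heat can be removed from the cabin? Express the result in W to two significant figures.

33000 W

In absolute terms T_C = 292.21 K and T_H = 327.04 K, so ΔT = 34.83 K.
COP_Carnot = T_C/ΔT = 292.21/34.83 = 8.389.
Q̇_max = COP_Carnot × Ẇ = 8.389 × 3920 W = 32880 W.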